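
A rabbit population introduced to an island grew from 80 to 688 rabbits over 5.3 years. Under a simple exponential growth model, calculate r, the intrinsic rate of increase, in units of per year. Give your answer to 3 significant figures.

From N(t) = N₀·e^(rt): e^(r·5.3) = 688/80 = 8.6.
r·5.3 = ln(8.6) = 2.1518, so r = 2.1518/5.3 = 0.40599.

0.406 per year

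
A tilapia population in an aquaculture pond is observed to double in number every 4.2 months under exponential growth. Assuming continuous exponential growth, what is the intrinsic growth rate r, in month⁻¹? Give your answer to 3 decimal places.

r = ln(2)/t_d = 0.6931/4.2 = 0.16504.

0.165 per month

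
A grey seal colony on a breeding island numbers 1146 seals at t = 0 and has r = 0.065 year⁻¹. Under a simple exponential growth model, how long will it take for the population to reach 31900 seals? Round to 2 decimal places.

51.17 years

Set N₀·e^(rt) = 31900: e^(0.065·t) = 31900/1146 = 27.836.
0.065·t = ln(27.836) = 3.3263, so t = 3.3263/0.065 = 51.174.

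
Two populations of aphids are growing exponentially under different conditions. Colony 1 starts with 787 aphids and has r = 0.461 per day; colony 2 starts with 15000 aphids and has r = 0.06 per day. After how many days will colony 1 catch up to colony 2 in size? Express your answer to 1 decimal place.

7.4 days

Set 787·e^(0.461t) = 15000·e^(0.06t).
e^((0.461 − 0.06)t) = 15000/787 → e^(0.401·t) = 19.06.
0.401·t = ln(19.06) = 2.9476, so t = 2.9476/0.401 = 7.3506.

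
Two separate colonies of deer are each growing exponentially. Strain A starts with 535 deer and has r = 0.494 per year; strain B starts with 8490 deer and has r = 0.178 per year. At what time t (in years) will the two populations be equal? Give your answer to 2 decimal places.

8.75 years

Set 535·e^(0.494t) = 8490·e^(0.178t).
e^((0.494 − 0.178)t) = 8490/535 → e^(0.316·t) = 15.869.
0.316·t = ln(15.869) = 2.7644, so t = 2.7644/0.316 = 8.748.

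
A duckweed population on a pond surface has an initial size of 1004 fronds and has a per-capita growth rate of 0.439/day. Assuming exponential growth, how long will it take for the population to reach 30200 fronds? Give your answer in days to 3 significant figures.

Set N₀·e^(rt) = 30200: e^(0.439·t) = 30200/1004 = 30.08.
0.439·t = ln(30.08) = 3.4038, so t = 3.4038/0.439 = 7.7536.

7.75 days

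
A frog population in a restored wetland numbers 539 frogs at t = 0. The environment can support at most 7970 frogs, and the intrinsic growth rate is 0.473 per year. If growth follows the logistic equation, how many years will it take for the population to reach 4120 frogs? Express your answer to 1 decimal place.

5.7 years

A = (K − N₀)/N₀ = (7970 − 539)/539 = 13.787.
Solve 7970/(1 + 13.787·e^(−0.473t)) = 4120: 1 + 13.787·e^(−0.473t) = 1.9345, so e^(−0.473t) = 0.0677805.
−0.473·t = ln(0.0677805) = -2.6915, so t = 2.6915/0.473 = 5.6902.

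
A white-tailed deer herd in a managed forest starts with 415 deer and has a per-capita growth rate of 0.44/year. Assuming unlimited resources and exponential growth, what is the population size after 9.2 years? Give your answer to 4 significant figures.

23770 deer

N(t) = N₀·e^(rt) = 415 × e^(0.44×9.2) = 415 × e^4.048.
e^4.048 ≈ 57.283, so N ≈ 415 × 57.283 = 23772.4.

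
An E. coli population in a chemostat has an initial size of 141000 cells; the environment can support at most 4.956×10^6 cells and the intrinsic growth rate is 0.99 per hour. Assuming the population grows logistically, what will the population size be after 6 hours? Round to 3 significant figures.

A = (K − N₀)/N₀ = (4.956×10^6 − 141000)/141000 = 34.149.
N(t) = K/(1 + A·e^(−rt)) = 4.956×10^6/(1 + 34.149×e^(−0.99×6)).
e^(−5.94) = 0.002632; denominator = 1 + 34.149×0.002632 = 1.0899.
N = 4.956×10^6/1.0899 = 4.547285×10^6.

4550000 cells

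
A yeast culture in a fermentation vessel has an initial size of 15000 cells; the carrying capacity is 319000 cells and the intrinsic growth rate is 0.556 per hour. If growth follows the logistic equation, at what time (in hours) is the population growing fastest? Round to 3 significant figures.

5.41 hours

Logistic growth is fastest at N = K/2 = 159500.
A = (K − N₀)/N₀ = 20.267. Set K/(1 + A·e^(−rt)) = K/2 → A·e^(−rt) = 1.
e^(−0.556t) = 1/20.267 = 0.0493421, so t = ln(20.267)/0.556 = 3.009/0.556 = 5.4118.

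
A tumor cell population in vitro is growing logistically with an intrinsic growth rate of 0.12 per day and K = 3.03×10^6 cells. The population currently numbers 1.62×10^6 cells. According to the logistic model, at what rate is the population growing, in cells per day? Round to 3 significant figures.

90500 cells per day

dN/dt = rN(1 − N/K) = 0.12 × 1.62×10^6 × (1 − 1.62×10^6/3.03×10^6).
1 − 1.62×10^6/3.03×10^6 = 0.46535; dN/dt = 0.12 × 1.62×10^6 × 0.46535 = 90463.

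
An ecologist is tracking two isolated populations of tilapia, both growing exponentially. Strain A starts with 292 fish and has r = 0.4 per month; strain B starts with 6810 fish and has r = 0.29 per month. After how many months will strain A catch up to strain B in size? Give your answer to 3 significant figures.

28.6 months

Set 292·e^(0.4t) = 6810·e^(0.29t).
e^((0.4 − 0.29)t) = 6810/292 → e^(0.11·t) = 23.322.
0.11·t = ln(23.322) = 3.1494, so t = 3.1494/0.11 = 28.631.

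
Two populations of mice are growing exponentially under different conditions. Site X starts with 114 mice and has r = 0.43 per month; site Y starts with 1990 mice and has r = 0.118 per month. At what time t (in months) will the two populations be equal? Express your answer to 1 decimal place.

Set 114·e^(0.43t) = 1990·e^(0.118t).
e^((0.43 − 0.118)t) = 1990/114 → e^(0.312·t) = 17.456.
0.312·t = ln(17.456) = 2.8597, so t = 2.8597/0.312 = 9.1657.

9.2 months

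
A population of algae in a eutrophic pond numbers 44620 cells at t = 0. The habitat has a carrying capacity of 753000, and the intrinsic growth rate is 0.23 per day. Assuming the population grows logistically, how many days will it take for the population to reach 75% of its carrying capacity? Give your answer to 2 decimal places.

A = (K − N₀)/N₀ = (753000 − 44620)/44620 = 15.876.
Solve 753000/(1 + 15.876·e^(−0.23t)) = 564750: 1 + 15.876·e^(−0.23t) = 1.3333, so e^(−0.23t) = 0.0209963.
−0.23·t = ln(0.0209963) = -3.8634, so t = 3.8634/0.23 = 16.797.

16.80 days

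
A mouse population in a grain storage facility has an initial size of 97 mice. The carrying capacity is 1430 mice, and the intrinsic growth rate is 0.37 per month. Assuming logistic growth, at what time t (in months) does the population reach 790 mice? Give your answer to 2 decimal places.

7.65 months

A = (K − N₀)/N₀ = (1430 − 97)/97 = 13.742.
Solve 1430/(1 + 13.742·e^(−0.37t)) = 790: 1 + 13.742·e^(−0.37t) = 1.8101, so e^(−0.37t) = 0.0589514.
−0.37·t = ln(0.0589514) = -2.831, so t = 2.831/0.37 = 7.6515.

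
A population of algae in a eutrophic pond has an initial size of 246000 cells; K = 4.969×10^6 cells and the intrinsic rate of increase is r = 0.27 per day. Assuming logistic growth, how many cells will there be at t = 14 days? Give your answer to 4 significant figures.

A = (K − N₀)/N₀ = (4.969×10^6 − 246000)/246000 = 19.199.
N(t) = K/(1 + A·e^(−rt)) = 4.969×10^6/(1 + 19.199×e^(−0.27×14)).
e^(−3.78) = 0.022823; denominator = 1 + 19.199×0.022823 = 1.4382.
N = 4.969×10^6/1.4382 = 3.455068×10^6.

3455000 cells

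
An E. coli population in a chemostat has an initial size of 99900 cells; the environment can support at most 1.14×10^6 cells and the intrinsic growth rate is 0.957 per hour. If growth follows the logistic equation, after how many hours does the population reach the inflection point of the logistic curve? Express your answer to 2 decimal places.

2.45 hours

Logistic growth is fastest at N = K/2 = 570000.
A = (K − N₀)/N₀ = 10.411. Set K/(1 + A·e^(−rt)) = K/2 → A·e^(−rt) = 1.
e^(−0.957t) = 1/10.411 = 0.0960485, so t = ln(10.411)/0.957 = 2.3429/0.957 = 2.4482.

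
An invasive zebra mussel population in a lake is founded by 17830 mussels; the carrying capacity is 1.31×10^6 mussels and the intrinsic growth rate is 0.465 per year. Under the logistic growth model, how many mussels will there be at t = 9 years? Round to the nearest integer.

A = (K − N₀)/N₀ = (1.31×10^6 − 17830)/17830 = 72.472.
N(t) = K/(1 + A·e^(−rt)) = 1.31×10^6/(1 + 72.472×e^(−0.465×9)).
e^(−4.185) = 0.015222; denominator = 1 + 72.472×0.015222 = 2.1032.
N = 1.31×10^6/2.1032 = 622867.

622867 mussels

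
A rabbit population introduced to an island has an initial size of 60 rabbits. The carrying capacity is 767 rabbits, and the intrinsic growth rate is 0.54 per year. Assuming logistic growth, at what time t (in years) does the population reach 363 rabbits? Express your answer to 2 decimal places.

A = (K − N₀)/N₀ = (767 − 60)/60 = 11.783.
Solve 767/(1 + 11.783·e^(−0.54t)) = 363: 1 + 11.783·e^(−0.54t) = 2.1129, so e^(−0.54t) = 0.094451.
−0.54·t = ln(0.094451) = -2.3597, so t = 2.3597/0.54 = 4.3698.

4.37 years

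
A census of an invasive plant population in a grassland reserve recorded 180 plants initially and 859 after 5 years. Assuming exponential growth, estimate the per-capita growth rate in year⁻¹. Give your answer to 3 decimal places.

0.313 per year

From N(t) = N₀·e^(rt): e^(r·5) = 859/180 = 4.7722.
r·5 = ln(4.7722) = 1.5628, so r = 1.5628/5 = 0.31256.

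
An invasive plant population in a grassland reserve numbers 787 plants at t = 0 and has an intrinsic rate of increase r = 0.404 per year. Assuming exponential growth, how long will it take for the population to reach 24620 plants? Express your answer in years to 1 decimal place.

8.5 years

Set N₀·e^(rt) = 24620: e^(0.404·t) = 24620/787 = 31.283.
0.404·t = ln(31.283) = 3.4431, so t = 3.4431/0.404 = 8.5225.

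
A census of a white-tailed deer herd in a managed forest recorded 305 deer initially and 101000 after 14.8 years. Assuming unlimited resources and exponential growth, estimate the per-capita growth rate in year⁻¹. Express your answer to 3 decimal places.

From N(t) = N₀·e^(rt): e^(r·14.8) = 101000/305 = 331.15.
r·14.8 = ln(331.15) = 5.8026, so r = 5.8026/14.8 = 0.39207.

0.392 per year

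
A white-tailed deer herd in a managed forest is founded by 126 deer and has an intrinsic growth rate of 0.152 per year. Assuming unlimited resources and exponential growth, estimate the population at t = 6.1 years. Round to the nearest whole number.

318 deer

N(t) = N₀·e^(rt) = 126 × e^(0.152×6.1) = 126 × e^0.9272.
e^0.9272 ≈ 2.5274, so N ≈ 126 × 2.5274 = 318.455.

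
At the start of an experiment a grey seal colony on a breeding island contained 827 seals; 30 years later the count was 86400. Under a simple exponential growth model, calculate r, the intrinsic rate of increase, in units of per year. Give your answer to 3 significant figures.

From N(t) = N₀·e^(rt): e^(r·30) = 86400/827 = 104.47.
r·30 = ln(104.47) = 4.6489, so r = 4.6489/30 = 0.15496.

0.155 per year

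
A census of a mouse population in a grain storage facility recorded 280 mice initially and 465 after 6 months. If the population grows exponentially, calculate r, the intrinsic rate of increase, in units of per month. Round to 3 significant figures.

From N(t) = N₀·e^(rt): e^(r·6) = 465/280 = 1.6607.
r·6 = ln(1.6607) = 0.50725, so r = 0.50725/6 = 0.084541.

0.0845 per month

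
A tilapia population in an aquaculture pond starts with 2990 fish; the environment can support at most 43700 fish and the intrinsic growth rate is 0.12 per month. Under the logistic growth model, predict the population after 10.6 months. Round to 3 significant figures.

9070 fish

A = (K − N₀)/N₀ = (43700 − 2990)/2990 = 13.615.
N(t) = K/(1 + A·e^(−rt)) = 43700/(1 + 13.615×e^(−0.12×10.6)).
e^(−1.272) = 0.28027; denominator = 1 + 13.615×0.28027 = 4.816.
N = 43700/4.816 = 9073.94.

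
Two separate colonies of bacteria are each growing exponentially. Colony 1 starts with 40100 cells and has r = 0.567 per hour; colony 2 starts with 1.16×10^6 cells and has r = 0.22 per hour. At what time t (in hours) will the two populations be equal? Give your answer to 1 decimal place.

Set 40100·e^(0.567t) = 1.16×10^6·e^(0.22t).
e^((0.567 − 0.22)t) = 1.16×10^6/40100 → e^(0.347·t) = 28.928.
0.347·t = ln(28.928) = 3.3648, so t = 3.3648/0.347 = 9.6968.

9.7 hours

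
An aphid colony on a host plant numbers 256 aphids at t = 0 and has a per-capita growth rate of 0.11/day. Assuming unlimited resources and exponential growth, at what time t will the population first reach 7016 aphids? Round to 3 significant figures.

Set N₀·e^(rt) = 7016: e^(0.11·t) = 7016/256 = 27.406.
0.11·t = ln(27.406) = 3.3108, so t = 3.3108/0.11 = 30.098.

30.1 days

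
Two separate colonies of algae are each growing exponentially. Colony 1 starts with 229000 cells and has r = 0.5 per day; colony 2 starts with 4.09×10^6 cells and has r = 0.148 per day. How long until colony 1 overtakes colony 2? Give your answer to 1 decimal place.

Set 229000·e^(0.5t) = 4.09×10^6·e^(0.148t).
e^((0.5 − 0.148)t) = 4.09×10^6/229000 → e^(0.352·t) = 17.86.
0.352·t = ln(17.86) = 2.8826, so t = 2.8826/0.352 = 8.1891.

8.2 days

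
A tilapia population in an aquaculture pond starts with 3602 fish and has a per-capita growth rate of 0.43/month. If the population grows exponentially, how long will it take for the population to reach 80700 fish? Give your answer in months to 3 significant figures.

Set N₀·e^(rt) = 80700: e^(0.43·t) = 80700/3602 = 22.404.
0.43·t = ln(22.404) = 3.1092, so t = 3.1092/0.43 = 7.2308.

7.23 months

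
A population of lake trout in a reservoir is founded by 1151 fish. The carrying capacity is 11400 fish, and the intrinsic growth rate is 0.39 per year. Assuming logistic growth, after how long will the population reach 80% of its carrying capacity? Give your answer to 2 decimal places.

A = (K − N₀)/N₀ = (11400 − 1151)/1151 = 8.9044.
Solve 11400/(1 + 8.9044·e^(−0.39t)) = 9120: 1 + 8.9044·e^(−0.39t) = 1.25, so e^(−0.39t) = 0.0280759.
−0.39·t = ln(0.0280759) = -3.5728, so t = 3.5728/0.39 = 9.1611.

9.16 years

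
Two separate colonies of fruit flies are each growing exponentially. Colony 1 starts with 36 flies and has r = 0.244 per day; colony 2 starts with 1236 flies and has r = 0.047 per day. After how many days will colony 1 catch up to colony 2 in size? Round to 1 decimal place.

Set 36·e^(0.244t) = 1236·e^(0.047t).
e^((0.244 − 0.047)t) = 1236/36 → e^(0.197·t) = 34.333.
0.197·t = ln(34.333) = 3.5361, so t = 3.5361/0.197 = 17.95.

17.9 days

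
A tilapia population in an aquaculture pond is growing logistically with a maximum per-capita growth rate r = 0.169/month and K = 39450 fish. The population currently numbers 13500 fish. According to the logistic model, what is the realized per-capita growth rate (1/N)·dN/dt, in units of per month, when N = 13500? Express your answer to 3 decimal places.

(1/N)·dN/dt = r(1 − N/K) = 0.169 × (1 − 13500/39450).
= 0.169 × 0.65779 = 0.11117.

0.111 per month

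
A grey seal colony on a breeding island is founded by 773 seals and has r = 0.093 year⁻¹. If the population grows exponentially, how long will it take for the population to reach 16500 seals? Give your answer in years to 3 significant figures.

32.9 years

Set N₀·e^(rt) = 16500: e^(0.093·t) = 16500/773 = 21.345.
0.093·t = ln(21.345) = 3.0608, so t = 3.0608/0.093 = 32.912.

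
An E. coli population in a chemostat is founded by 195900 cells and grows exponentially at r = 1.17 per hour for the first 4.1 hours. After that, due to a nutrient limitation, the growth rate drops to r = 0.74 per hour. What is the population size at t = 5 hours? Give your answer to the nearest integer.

46193960 cells

Phase 1: N(4.1) = 195900·e^(1.17×4.1) = 195900·e^4.797 = 2.373259×10^7.
Phase 2 runs for 5 − 4.1 = 0.9 hours at r = 0.74.
N(5) = 2.373259×10^7·e^(0.74×0.9) = 2.373259×10^7·e^0.666 = 4.619396×10^7.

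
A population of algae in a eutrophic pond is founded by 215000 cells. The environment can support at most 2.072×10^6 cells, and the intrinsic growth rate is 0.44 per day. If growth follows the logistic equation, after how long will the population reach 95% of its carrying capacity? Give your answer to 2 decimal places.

A = (K − N₀)/N₀ = (2.072×10^6 − 215000)/215000 = 8.6372.
Solve 2.072×10^6/(1 + 8.6372·e^(−0.44t)) = 1.9684×10^6: 1 + 8.6372·e^(−0.44t) = 1.0526, so e^(−0.44t) = 0.00609359.
−0.44·t = ln(0.00609359) = -5.1005, so t = 5.1005/0.44 = 11.592.

11.59 days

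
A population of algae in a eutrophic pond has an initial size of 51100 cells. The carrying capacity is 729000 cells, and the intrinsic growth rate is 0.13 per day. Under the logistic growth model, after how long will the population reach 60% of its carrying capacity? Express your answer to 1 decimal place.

23.0 days

A = (K − N₀)/N₀ = (729000 − 51100)/51100 = 13.266.
Solve 729000/(1 + 13.266·e^(−0.13t)) = 437400: 1 + 13.266·e^(−0.13t) = 1.6667, so e^(−0.13t) = 0.0502532.
−0.13·t = ln(0.0502532) = -2.9907, so t = 2.9907/0.13 = 23.005.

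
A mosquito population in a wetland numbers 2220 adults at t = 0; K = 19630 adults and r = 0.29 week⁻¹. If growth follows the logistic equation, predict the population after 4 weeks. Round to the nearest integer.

A = (K − N₀)/N₀ = (19630 − 2220)/2220 = 7.8423.
N(t) = K/(1 + A·e^(−rt)) = 19630/(1 + 7.8423×e^(−0.29×4)).
e^(−1.16) = 0.31349; denominator = 1 + 7.8423×0.31349 = 3.4585.
N = 19630/3.4585 = 5675.93.

5676 adults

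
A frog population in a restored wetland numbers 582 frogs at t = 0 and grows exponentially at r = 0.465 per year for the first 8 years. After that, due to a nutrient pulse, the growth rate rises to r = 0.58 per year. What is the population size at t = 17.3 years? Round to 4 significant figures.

Phase 1: N(8) = 582·e^(0.465×8) = 582·e^3.72 = 24015.9.
Phase 2 runs for 17.3 − 8 = 9.3 years at r = 0.58.
N(17.3) = 24015.9·e^(0.58×9.3) = 24015.9·e^5.394 = 5.285461×10^6.

5285000 frogs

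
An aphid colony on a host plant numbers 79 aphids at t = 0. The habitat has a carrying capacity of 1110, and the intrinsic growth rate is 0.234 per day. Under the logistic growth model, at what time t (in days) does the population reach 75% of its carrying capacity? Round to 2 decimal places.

15.67 days

A = (K − N₀)/N₀ = (1110 − 79)/79 = 13.051.
Solve 1110/(1 + 13.051·e^(−0.234t)) = 832.5: 1 + 13.051·e^(−0.234t) = 1.3333, so e^(−0.234t) = 0.0255415.
−0.234·t = ln(0.0255415) = -3.6674, so t = 3.6674/0.234 = 15.673.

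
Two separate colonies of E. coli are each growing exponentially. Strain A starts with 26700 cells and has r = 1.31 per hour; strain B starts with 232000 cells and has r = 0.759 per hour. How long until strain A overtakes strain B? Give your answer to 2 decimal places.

3.92 hours

Set 26700·e^(1.31t) = 232000·e^(0.759t).
e^((1.31 − 0.759)t) = 232000/26700 → e^(0.551·t) = 8.6891.
0.551·t = ln(8.6891) = 2.1621, so t = 2.1621/0.551 = 3.9239.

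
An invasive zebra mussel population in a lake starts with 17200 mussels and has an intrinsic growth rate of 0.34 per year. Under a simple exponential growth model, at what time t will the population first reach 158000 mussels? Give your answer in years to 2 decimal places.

6.52 years

Set N₀·e^(rt) = 158000: e^(0.34·t) = 158000/17200 = 9.186.
0.34·t = ln(9.186) = 2.2177, so t = 2.2177/0.34 = 6.5226.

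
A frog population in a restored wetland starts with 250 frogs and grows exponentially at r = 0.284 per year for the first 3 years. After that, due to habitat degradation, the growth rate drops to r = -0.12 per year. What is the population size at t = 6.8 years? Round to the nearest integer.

371 frogs

Phase 1: N(3) = 250·e^(0.284×3) = 250·e^0.852 = 586.083.
Phase 2 runs for 6.8 − 3 = 3.8 years at r = -0.12.
N(6.8) = 586.083·e^(-0.12×3.8) = 586.083·e^-0.456 = 371.467.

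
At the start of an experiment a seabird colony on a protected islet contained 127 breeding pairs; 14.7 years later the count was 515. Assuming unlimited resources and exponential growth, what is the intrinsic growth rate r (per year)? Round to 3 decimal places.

From N(t) = N₀·e^(rt): e^(r·14.7) = 515/127 = 4.0551.
r·14.7 = ln(4.0551) = 1.4, so r = 1.4/14.7 = 0.095237.

0.095 per year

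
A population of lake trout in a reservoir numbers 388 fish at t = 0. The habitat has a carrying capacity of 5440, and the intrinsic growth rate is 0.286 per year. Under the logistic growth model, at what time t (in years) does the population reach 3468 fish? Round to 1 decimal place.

A = (K − N₀)/N₀ = (5440 − 388)/388 = 13.021.
Solve 5440/(1 + 13.021·e^(−0.286t)) = 3468: 1 + 13.021·e^(−0.286t) = 1.5686, so e^(−0.286t) = 0.0436713.
−0.286·t = ln(0.0436713) = -3.1311, so t = 3.1311/0.286 = 10.948.

10.9 years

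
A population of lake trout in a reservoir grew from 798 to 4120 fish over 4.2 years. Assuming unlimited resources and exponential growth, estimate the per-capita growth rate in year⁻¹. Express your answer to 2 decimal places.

0.39 per year

From N(t) = N₀·e^(rt): e^(r·4.2) = 4120/798 = 5.1629.
r·4.2 = ln(5.1629) = 1.6415, so r = 1.6415/4.2 = 0.39083.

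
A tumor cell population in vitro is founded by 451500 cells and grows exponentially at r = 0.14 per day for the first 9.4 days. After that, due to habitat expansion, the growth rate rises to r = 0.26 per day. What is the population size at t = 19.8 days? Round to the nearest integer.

Phase 1: N(9.4) = 451500·e^(0.14×9.4) = 451500·e^1.316 = 1.683408×10^6.
Phase 2 runs for 19.8 − 9.4 = 10.4 days at r = 0.26.
N(19.8) = 1.683408×10^6·e^(0.26×10.4) = 1.683408×10^6·e^2.704 = 2.514905×10^7.

25149049 cells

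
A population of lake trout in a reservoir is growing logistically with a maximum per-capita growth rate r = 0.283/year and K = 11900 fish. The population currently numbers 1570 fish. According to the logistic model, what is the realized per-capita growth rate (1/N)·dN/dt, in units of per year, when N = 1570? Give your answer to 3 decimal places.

(1/N)·dN/dt = r(1 − N/K) = 0.283 × (1 − 1570/11900).
= 0.283 × 0.86807 = 0.24566.

0.246 per year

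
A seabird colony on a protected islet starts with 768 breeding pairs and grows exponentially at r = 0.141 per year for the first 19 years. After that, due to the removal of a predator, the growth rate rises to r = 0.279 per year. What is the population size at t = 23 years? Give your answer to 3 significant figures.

Phase 1: N(19) = 768·e^(0.141×19) = 768·e^2.679 = 11190.2.
Phase 2 runs for 23 − 19 = 4 years at r = 0.279.
N(23) = 11190.2·e^(0.279×4) = 11190.2·e^1.116 = 34159.3.

34200 breeding pairs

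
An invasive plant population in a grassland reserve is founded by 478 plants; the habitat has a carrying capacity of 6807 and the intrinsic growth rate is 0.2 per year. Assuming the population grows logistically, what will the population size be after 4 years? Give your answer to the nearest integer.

980 plants

A = (K − N₀)/N₀ = (6807 − 478)/478 = 13.241.
N(t) = K/(1 + A·e^(−rt)) = 6807/(1 + 13.241×e^(−0.2×4)).
e^(−0.8) = 0.44933; denominator = 1 + 13.241×0.44933 = 6.9494.
N = 6807/6.9494 = 979.512.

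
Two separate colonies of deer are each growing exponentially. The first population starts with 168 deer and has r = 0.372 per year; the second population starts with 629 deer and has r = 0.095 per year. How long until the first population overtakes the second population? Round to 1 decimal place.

4.8 years

Set 168·e^(0.372t) = 629·e^(0.095t).
e^((0.372 − 0.095)t) = 629/168 → e^(0.277·t) = 3.744.
0.277·t = ln(3.744) = 1.3202, so t = 1.3202/0.277 = 4.7659.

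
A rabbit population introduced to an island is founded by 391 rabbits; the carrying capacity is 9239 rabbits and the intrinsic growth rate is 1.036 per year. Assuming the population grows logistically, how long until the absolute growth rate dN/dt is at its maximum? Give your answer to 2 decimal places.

3.01 years

Logistic growth is fastest at N = K/2 = 4619.5.
A = (K − N₀)/N₀ = 22.629. Set K/(1 + A·e^(−rt)) = K/2 → A·e^(−rt) = 1.
e^(−1.036t) = 1/22.629 = 0.0441908, so t = ln(22.629)/1.036 = 3.1192/1.036 = 3.0108.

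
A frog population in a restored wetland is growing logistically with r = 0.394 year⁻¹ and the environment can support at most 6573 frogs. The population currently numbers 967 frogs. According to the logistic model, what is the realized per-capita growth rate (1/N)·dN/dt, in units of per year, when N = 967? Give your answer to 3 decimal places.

0.336 per year

(1/N)·dN/dt = r(1 − N/K) = 0.394 × (1 − 967/6573).
= 0.394 × 0.85288 = 0.33604.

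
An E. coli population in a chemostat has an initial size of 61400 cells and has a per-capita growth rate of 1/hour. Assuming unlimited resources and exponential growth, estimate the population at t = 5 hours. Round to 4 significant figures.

N(t) = N₀·e^(rt) = 61400 × e^(1×5) = 61400 × e^5.
e^5 ≈ 148.41, so N ≈ 61400 × 148.41 = 9.112568×10^6.

9113000 cells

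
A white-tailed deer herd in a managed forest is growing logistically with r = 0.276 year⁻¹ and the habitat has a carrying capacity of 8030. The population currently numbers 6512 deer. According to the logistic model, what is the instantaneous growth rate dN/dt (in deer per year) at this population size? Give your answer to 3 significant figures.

340 deer per year

dN/dt = rN(1 − N/K) = 0.276 × 6512 × (1 − 6512/8030).
1 − 6512/8030 = 0.18904; dN/dt = 0.276 × 6512 × 0.18904 = 339.77.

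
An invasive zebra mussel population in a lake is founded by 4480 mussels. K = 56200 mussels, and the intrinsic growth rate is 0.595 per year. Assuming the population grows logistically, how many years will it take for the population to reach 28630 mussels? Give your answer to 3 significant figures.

4.17 years

A = (K − N₀)/N₀ = (56200 − 4480)/4480 = 11.545.
Solve 56200/(1 + 11.545·e^(−0.595t)) = 28630: 1 + 11.545·e^(−0.595t) = 1.963, so e^(−0.595t) = 0.0834132.
−0.595·t = ln(0.0834132) = -2.4839, so t = 2.4839/0.595 = 4.1747.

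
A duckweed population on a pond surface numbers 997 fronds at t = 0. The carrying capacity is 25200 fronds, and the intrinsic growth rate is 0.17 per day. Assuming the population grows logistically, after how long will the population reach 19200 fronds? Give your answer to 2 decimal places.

A = (K − N₀)/N₀ = (25200 − 997)/997 = 24.276.
Solve 25200/(1 + 24.276·e^(−0.17t)) = 19200: 1 + 24.276·e^(−0.17t) = 1.3125, so e^(−0.17t) = 0.0128729.
−0.17·t = ln(0.0128729) = -4.3526, so t = 4.3526/0.17 = 25.604.

25.60 days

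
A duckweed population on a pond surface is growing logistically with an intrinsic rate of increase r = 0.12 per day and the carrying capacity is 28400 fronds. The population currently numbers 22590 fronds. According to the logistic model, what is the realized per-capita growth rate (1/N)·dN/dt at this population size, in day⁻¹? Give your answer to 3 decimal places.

0.025 per day

(1/N)·dN/dt = r(1 − N/K) = 0.12 × (1 − 22590/28400).
= 0.12 × 0.20458 = 0.024549.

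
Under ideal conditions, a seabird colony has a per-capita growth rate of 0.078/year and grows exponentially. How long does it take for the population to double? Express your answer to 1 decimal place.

8.9 years

Doubling time t_d = ln(2)/r = 0.6931/0.078 = 8.8865.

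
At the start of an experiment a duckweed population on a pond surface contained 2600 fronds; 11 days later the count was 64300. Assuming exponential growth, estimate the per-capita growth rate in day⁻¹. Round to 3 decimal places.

From N(t) = N₀·e^(rt): e^(r·11) = 64300/2600 = 24.731.
r·11 = ln(24.731) = 3.208, so r = 3.208/11 = 0.29164.

0.292 per day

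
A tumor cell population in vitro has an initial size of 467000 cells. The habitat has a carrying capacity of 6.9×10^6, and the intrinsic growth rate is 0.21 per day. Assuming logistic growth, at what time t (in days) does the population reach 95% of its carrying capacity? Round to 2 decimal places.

26.51 days

A = (K − N₀)/N₀ = (6.9×10^6 − 467000)/467000 = 13.775.
Solve 6.9×10^6/(1 + 13.775·e^(−0.21t)) = 6.555×10^6: 1 + 13.775·e^(−0.21t) = 1.0526, so e^(−0.21t) = 0.00382076.
−0.21·t = ln(0.00382076) = -5.5673, so t = 5.5673/0.21 = 26.511.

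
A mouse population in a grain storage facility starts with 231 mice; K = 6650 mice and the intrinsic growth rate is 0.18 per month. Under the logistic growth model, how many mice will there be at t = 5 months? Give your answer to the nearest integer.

541 mice

A = (K − N₀)/N₀ = (6650 − 231)/231 = 27.788.
N(t) = K/(1 + A·e^(−rt)) = 6650/(1 + 27.788×e^(−0.18×5)).
e^(−0.9) = 0.40657; denominator = 1 + 27.788×0.40657 = 12.298.
N = 6650/12.298 = 540.751.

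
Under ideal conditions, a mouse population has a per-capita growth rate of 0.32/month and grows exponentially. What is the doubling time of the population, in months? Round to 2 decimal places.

2.17 months

Doubling time t_d = ln(2)/r = 0.6931/0.32 = 2.1661.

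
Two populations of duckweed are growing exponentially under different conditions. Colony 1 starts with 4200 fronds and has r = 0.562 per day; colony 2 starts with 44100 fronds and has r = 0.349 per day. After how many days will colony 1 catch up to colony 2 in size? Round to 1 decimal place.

11.0 days

Set 4200·e^(0.562t) = 44100·e^(0.349t).
e^((0.562 − 0.349)t) = 44100/4200 → e^(0.213·t) = 10.5.
0.213·t = ln(10.5) = 2.3514, so t = 2.3514/0.213 = 11.039.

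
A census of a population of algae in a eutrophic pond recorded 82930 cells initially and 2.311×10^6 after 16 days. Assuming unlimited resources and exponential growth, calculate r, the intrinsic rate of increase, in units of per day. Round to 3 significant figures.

0.208 per day

From N(t) = N₀·e^(rt): e^(r·16) = 2.311×10^6/82930 = 27.867.
r·16 = ln(27.867) = 3.3274, so r = 3.3274/16 = 0.20796.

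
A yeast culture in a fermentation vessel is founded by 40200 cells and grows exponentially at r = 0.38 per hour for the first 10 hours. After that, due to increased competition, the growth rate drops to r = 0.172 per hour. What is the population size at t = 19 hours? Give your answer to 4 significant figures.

8450000 cells

Phase 1: N(10) = 40200·e^(0.38×10) = 40200·e^3.8 = 1.796988×10^6.
Phase 2 runs for 19 − 10 = 9 hours at r = 0.172.
N(19) = 1.796988×10^6·e^(0.172×9) = 1.796988×10^6·e^1.548 = 8.449538×10^6.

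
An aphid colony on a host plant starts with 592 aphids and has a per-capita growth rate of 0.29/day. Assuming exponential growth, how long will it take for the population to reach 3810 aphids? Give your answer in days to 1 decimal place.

Set N₀·e^(rt) = 3810: e^(0.29·t) = 3810/592 = 6.4358.
0.29·t = ln(6.4358) = 1.8619, so t = 1.8619/0.29 = 6.4203.

6.4 days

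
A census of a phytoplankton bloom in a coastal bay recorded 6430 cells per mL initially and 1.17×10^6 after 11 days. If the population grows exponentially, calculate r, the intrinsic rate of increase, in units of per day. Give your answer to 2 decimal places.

From N(t) = N₀·e^(rt): e^(r·11) = 1.17×10^6/6430 = 181.96.
r·11 = ln(181.96) = 5.2038, so r = 5.2038/11 = 0.47307.

0.47 per day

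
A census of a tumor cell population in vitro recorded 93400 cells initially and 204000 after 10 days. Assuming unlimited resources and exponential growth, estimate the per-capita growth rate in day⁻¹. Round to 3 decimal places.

From N(t) = N₀·e^(rt): e^(r·10) = 204000/93400 = 2.1842.
r·10 = ln(2.1842) = 0.78123, so r = 0.78123/10 = 0.078123.

0.078 per day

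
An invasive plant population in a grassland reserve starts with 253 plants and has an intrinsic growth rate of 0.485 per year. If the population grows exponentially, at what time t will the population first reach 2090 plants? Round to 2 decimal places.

Set N₀·e^(rt) = 2090: e^(0.485·t) = 2090/253 = 8.2609.
0.485·t = ln(8.2609) = 2.1115, so t = 2.1115/0.485 = 4.3537.

4.35 years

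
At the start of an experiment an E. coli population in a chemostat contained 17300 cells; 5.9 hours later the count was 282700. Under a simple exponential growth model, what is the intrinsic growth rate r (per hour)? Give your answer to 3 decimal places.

From N(t) = N₀·e^(rt): e^(r·5.9) = 282700/17300 = 16.341.
r·5.9 = ln(16.341) = 2.7937, so r = 2.7937/5.9 = 0.47351.

0.474 per hour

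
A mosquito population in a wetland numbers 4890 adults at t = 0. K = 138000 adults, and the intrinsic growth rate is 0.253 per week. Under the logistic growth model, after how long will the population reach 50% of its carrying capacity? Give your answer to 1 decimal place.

A = (K − N₀)/N₀ = (138000 − 4890)/4890 = 27.221.
Solve 138000/(1 + 27.221·e^(−0.253t)) = 69000: 1 + 27.221·e^(−0.253t) = 2, so e^(−0.253t) = 0.0367365.
−0.253·t = ln(0.0367365) = -3.304, so t = 3.304/0.253 = 13.059.

13.1 weeks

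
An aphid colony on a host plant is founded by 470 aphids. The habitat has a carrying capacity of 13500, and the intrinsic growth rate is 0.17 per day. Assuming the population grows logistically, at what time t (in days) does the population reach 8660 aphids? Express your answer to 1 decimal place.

A = (K − N₀)/N₀ = (13500 − 470)/470 = 27.723.
Solve 13500/(1 + 27.723·e^(−0.17t)) = 8660: 1 + 27.723·e^(−0.17t) = 1.5589, so e^(−0.17t) = 0.0201596.
−0.17·t = ln(0.0201596) = -3.9041, so t = 3.9041/0.17 = 22.965.

23.0 days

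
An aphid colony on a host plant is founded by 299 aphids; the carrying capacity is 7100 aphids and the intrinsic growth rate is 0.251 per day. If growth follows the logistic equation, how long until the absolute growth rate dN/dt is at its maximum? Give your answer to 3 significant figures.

Logistic growth is fastest at N = K/2 = 3550.
A = (K − N₀)/N₀ = 22.746. Set K/(1 + A·e^(−rt)) = K/2 → A·e^(−rt) = 1.
e^(−0.251t) = 1/22.746 = 0.0439641, so t = ln(22.746)/0.251 = 3.1244/0.251 = 12.448.

12.4 days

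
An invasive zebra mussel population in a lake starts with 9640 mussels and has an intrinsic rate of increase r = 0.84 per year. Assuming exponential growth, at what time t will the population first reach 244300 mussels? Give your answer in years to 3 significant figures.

Set N₀·e^(rt) = 244300: e^(0.84·t) = 244300/9640 = 25.342.
0.84·t = ln(25.342) = 3.2325, so t = 3.2325/0.84 = 3.8482.

3.85 years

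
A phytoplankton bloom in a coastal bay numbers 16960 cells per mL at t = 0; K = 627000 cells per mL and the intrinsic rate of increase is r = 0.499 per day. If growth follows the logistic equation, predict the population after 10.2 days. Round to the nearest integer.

513285 cells per mL

A = (K − N₀)/N₀ = (627000 − 16960)/16960 = 35.969.
N(t) = K/(1 + A·e^(−rt)) = 627000/(1 + 35.969×e^(−0.499×10.2)).
e^(−5.09) = 0.0061593; denominator = 1 + 35.969×0.0061593 = 1.2215.
N = 627000/1.2215 = 513285.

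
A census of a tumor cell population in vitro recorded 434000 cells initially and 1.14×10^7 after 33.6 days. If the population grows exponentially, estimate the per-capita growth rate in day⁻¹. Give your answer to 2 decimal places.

0.10 per day

From N(t) = N₀·e^(rt): e^(r·33.6) = 1.14×10^7/434000 = 26.267.
r·33.6 = ln(26.267) = 3.2683, so r = 3.2683/33.6 = 0.097272.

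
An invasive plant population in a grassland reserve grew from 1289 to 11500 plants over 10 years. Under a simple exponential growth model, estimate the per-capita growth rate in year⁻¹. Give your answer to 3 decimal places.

0.219 per year

From N(t) = N₀·e^(rt): e^(r·10) = 11500/1289 = 8.9216.
r·10 = ln(8.9216) = 2.1885, so r = 2.1885/10 = 0.21885.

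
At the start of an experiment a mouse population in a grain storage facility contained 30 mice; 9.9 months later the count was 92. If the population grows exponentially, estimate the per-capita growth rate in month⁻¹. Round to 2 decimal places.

0.11 per month

From N(t) = N₀·e^(rt): e^(r·9.9) = 92/30 = 3.0667.
r·9.9 = ln(3.0667) = 1.1206, so r = 1.1206/9.9 = 0.11319.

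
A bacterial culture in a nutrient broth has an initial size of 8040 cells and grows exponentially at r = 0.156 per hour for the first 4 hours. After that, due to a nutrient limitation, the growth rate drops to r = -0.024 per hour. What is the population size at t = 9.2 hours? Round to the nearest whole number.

Phase 1: N(4) = 8040·e^(0.156×4) = 8040·e^0.624 = 15005.7.
Phase 2 runs for 9.2 − 4 = 5.2 hours at r = -0.024.
N(9.2) = 15005.7·e^(-0.024×5.2) = 15005.7·e^-0.1248 = 13245.1.

13245 cells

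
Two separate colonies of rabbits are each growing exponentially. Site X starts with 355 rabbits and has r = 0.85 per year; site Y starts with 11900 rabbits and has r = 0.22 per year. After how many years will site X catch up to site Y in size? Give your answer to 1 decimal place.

5.6 years

Set 355·e^(0.85t) = 11900·e^(0.22t).
e^((0.85 − 0.22)t) = 11900/355 → e^(0.63·t) = 33.521.
0.63·t = ln(33.521) = 3.5122, so t = 3.5122/0.63 = 5.5749.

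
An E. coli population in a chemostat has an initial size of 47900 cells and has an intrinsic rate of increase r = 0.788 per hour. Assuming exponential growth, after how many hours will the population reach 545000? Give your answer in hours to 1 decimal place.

3.1 hours

Set N₀·e^(rt) = 545000: e^(0.788·t) = 545000/47900 = 11.378.
0.788·t = ln(11.378) = 2.4317, so t = 2.4317/0.788 = 3.0859.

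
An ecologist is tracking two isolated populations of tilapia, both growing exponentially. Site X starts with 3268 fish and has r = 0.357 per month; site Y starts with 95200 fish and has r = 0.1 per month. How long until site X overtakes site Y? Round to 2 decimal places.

Set 3268·e^(0.357t) = 95200·e^(0.1t).
e^((0.357 − 0.1)t) = 95200/3268 → e^(0.257·t) = 29.131.
0.257·t = ln(29.131) = 3.3718, so t = 3.3718/0.257 = 13.12.

13.12 months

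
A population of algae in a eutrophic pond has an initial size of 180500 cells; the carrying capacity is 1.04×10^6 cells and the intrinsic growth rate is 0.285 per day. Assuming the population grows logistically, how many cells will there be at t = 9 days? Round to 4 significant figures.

A = (K − N₀)/N₀ = (1.04×10^6 − 180500)/180500 = 4.7618.
N(t) = K/(1 + A·e^(−rt)) = 1.04×10^6/(1 + 4.7618×e^(−0.285×9)).
e^(−2.565) = 0.076919; denominator = 1 + 4.7618×0.076919 = 1.3663.
N = 1.04×10^6/1.3663 = 761196.

761200 cells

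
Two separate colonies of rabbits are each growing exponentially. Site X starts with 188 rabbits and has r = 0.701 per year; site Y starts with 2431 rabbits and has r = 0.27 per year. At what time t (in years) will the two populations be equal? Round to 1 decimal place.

5.9 years

Set 188·e^(0.701t) = 2431·e^(0.27t).
e^((0.701 − 0.27)t) = 2431/188 → e^(0.431·t) = 12.931.
0.431·t = ln(12.931) = 2.5596, so t = 2.5596/0.431 = 5.9388.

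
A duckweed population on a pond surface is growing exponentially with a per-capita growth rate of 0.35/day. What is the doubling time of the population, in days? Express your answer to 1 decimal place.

Doubling time t_d = ln(2)/r = 0.6931/0.35 = 1.9804.

2.0 days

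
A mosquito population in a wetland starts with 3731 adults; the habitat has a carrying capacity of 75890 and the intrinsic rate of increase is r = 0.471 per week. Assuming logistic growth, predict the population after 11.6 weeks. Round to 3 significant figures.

70100 adults

A = (K − N₀)/N₀ = (75890 − 3731)/3731 = 19.34.
N(t) = K/(1 + A·e^(−rt)) = 75890/(1 + 19.34×e^(−0.471×11.6)).
e^(−5.464) = 0.0042383; denominator = 1 + 19.34×0.0042383 = 1.082.
N = 75890/1.082 = 70140.6.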